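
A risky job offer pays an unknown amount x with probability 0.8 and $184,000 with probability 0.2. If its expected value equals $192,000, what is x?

x = $194,000

0.8·x + 0.2·184000 = 192000
0.8·x = 192000 − 36800 = 155200
x = 155200 / 0.8 = 194000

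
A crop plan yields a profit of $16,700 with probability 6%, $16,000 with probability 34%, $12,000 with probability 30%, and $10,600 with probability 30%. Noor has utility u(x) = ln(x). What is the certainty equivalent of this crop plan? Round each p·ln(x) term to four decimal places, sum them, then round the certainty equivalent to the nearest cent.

$13,005.14

E[u] = 0.06·ln(16700) + 0.34·ln(16000) + 0.3·ln(12000) + 0.3·ln(10600) = 0.5834 + 3.2913 + 2.8178 + 2.7806 = 9.4731
CE = e^9.4731 ≈ 13005.14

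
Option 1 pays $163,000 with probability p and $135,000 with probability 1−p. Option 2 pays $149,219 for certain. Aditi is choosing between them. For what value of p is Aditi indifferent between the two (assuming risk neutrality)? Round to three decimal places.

p·163000 + (1−p)·135000 = 149219
28000p + 135000 = 149219
p = (149219 − 135000) / 28000

p = 0.508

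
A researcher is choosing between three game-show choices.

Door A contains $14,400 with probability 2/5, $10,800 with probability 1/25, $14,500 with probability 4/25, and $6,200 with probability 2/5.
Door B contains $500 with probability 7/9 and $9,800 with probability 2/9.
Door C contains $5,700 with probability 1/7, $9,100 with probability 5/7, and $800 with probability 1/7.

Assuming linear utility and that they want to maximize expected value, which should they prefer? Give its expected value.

Door A ($10,992)

Door A = 2/5 × 14400 + 1/25 × 10800 + 4/25 × 14500 + 2/5 × 6200 = 5760 + 432 + 2320 + 2480 = 10992
Door B = 7/9 × 500 + 2/9 × 9800 = 388.8889 + 2177.7778 = 2566.6667
Door C = 1/7 × 5700 + 5/7 × 9100 + 1/7 × 800 = 814.2857 + 6500 + 114.2857 = 7428.5714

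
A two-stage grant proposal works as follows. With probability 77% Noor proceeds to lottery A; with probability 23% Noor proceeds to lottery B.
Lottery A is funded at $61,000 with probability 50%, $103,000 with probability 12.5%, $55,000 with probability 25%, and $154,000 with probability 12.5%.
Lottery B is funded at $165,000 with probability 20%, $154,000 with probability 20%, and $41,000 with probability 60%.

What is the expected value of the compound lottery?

EV(A) = 0.5 × 61000 + 0.125 × 103000 + 0.25 × 55000 + 0.125 × 154000 = 30500 + 12875 + 13750 + 19250 = 76375
EV(B) = 0.2 × 165000 + 0.2 × 154000 + 0.6 × 41000 = 33000 + 30800 + 24600 = 88400
Overall = 0.77 × 76375 + 0.23 × 88400 = 58808.75 + 20332 = 79140.75

$79,140.75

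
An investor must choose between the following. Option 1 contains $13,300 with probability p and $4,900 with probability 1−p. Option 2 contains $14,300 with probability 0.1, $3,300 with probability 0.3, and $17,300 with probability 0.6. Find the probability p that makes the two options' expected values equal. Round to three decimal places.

p = 0.940

EV(Option 2) = 0.1 × 14300 + 0.3 × 3300 + 0.6 × 17300 = 1430 + 990 + 10380 = 12800
p·13300 + (1−p)·4900 = 12800
8400p + 4900 = 12800
p = (12800 − 4900) / 8400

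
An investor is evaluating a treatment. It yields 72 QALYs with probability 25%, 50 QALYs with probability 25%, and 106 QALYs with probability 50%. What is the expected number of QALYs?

EV = 0.25 × 72 + 0.25 × 50 + 0.5 × 106 = 18 + 12.5 + 53 = 83.5

83.5 QALYs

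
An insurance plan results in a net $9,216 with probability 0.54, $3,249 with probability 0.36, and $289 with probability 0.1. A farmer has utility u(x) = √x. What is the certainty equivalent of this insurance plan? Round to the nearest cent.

$5,484.88

E[u] = 0.54·√9216 + 0.36·√3249 + 0.1·√289 = 0.54·96 + 0.36·57 + 0.1·17 = 74.06
CE = (74.06)² = 5484.8836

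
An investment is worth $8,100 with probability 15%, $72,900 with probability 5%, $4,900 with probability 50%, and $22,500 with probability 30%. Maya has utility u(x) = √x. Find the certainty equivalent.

E[u] = 0.15·√8100 + 0.05·√72900 + 0.5·√4900 + 0.3·√22500 = 0.15·90 + 0.05·270 + 0.5·70 + 0.3·150 = 107
CE = (107)² = 11449

$11,449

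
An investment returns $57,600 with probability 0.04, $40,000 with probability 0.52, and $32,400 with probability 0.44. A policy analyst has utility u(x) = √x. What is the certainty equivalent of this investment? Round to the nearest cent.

E[u] = 0.04·√57600 + 0.52·√40000 + 0.44·√32400 = 0.04·240 + 0.52·200 + 0.44·180 = 192.8
CE = (192.8)² = 37171.84

$37,171.84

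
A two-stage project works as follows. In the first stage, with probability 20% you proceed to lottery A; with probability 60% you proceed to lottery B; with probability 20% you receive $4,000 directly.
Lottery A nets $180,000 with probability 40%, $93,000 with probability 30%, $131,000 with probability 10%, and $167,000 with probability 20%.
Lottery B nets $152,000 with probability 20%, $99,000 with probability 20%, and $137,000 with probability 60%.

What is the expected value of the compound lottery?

$109,520

EV(A) = 0.4 × 180000 + 0.3 × 93000 + 0.1 × 131000 + 0.2 × 167000 = 72000 + 27900 + 13100 + 33400 = 146400
EV(B) = 0.2 × 152000 + 0.2 × 99000 + 0.6 × 137000 = 30400 + 19800 + 82200 = 132400
Branch C: 4000 (certain)
Overall = 0.2 × 146400 + 0.6 × 132400 + 0.2 × 4000 = 29280 + 79440 + 800 = 109520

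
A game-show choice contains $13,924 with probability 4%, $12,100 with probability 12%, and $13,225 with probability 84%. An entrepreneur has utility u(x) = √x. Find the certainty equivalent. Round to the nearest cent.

$13,114.83

E[u] = 0.04·√13924 + 0.12·√12100 + 0.84·√13225 = 0.04·118 + 0.12·110 + 0.84·115 = 114.52
CE = (114.52)² = 13114.8304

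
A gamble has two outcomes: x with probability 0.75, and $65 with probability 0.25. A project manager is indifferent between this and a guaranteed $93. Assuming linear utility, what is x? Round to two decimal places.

x = $102.33

0.75·x + 0.25·65 = 93
0.75·x = 93 − 16.25 = 76.75
x = 76.75 / 0.75 = 102.3333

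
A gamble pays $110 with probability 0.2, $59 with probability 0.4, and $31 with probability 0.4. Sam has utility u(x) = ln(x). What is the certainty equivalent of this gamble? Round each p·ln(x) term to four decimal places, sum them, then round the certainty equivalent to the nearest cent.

$51.66

E[u] = 0.2·ln(110) + 0.4·ln(59) + 0.4·ln(31) = 0.9401 + 1.6310 + 1.3736 = 3.9447
CE = e^3.9447 ≈ 51.66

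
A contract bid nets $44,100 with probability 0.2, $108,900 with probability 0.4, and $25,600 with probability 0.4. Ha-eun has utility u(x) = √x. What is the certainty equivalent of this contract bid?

E[u] = 0.2·√44100 + 0.4·√108900 + 0.4·√25600 = 0.2·210 + 0.4·330 + 0.4·160 = 238
CE = (238)² = 56644

$56,644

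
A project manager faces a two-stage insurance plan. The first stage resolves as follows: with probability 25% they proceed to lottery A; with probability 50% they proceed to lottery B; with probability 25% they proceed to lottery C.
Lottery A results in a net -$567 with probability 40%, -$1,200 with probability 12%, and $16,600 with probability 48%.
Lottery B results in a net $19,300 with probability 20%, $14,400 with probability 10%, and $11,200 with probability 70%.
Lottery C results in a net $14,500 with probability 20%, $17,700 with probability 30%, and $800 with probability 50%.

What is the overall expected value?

EV(A) = 0.4 × (-567) + 0.12 × (-1200) + 0.48 × 16600 = -226.8 − 144 + 7968 = 7597.2
EV(B) = 0.2 × 19300 + 0.1 × 14400 + 0.7 × 11200 = 3860 + 1440 + 7840 = 13140
EV(C) = 0.2 × 14500 + 0.3 × 17700 + 0.5 × 800 = 2900 + 5310 + 400 = 8610
Overall = 0.25 × 7597.2 + 0.5 × 13140 + 0.25 × 8610 = 1899.3 + 6570 + 2152.5 = 10621.8

$10,621.80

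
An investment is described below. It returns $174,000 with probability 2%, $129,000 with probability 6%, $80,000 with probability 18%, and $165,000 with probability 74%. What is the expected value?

$147,720

EV = 0.02 × 174000 + 0.06 × 129000 + 0.18 × 80000 + 0.74 × 165000 = 3480 + 7740 + 14400 + 122100 = 147720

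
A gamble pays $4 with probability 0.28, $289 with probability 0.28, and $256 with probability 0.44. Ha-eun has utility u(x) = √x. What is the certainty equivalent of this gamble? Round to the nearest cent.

$152.77

E[u] = 0.28·√4 + 0.28·√289 + 0.44·√256 = 0.28·2 + 0.28·17 + 0.44·16 = 12.36
CE = (12.36)² = 152.7696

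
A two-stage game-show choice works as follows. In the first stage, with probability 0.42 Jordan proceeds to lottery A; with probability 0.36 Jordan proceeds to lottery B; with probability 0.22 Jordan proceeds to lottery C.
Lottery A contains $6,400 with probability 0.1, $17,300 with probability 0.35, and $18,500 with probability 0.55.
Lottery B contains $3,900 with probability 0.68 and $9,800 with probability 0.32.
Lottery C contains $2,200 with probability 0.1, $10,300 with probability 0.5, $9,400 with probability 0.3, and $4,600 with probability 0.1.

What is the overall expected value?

$11,072.08

EV(A) = 0.1 × 6400 + 0.35 × 17300 + 0.55 × 18500 = 640 + 6055 + 10175 = 16870
EV(B) = 0.68 × 3900 + 0.32 × 9800 = 2652 + 3136 = 5788
EV(C) = 0.1 × 2200 + 0.5 × 10300 + 0.3 × 9400 + 0.1 × 4600 = 220 + 5150 + 2820 + 460 = 8650
Overall = 0.42 × 16870 + 0.36 × 5788 + 0.22 × 8650 = 7085.4 + 2083.68 + 1903 = 11072.08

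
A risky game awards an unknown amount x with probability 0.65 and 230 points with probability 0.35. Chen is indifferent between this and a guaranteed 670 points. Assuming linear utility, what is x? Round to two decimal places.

x = 906.92 points

0.65·x + 0.35·230 = 670
0.65·x = 670 − 80.5 = 589.5
x = 589.5 / 0.65 = 906.9231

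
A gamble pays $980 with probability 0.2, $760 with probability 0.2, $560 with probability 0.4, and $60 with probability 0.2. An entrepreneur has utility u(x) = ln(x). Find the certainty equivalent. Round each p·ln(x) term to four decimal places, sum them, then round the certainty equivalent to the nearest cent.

E[u] = 0.2·ln(980) + 0.2·ln(760) + 0.4·ln(560) + 0.2·ln(60) = 1.3775 + 1.3267 + 2.5312 + 0.8189 = 6.0543
CE = e^6.0543 ≈ 425.94

$425.94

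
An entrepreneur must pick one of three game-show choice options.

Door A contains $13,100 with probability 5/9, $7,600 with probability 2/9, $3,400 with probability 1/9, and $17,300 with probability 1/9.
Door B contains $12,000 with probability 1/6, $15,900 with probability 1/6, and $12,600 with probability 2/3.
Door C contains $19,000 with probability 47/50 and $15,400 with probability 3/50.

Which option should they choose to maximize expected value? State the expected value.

Door C ($18,784)

Door A = 5/9 × 13100 + 2/9 × 7600 + 1/9 × 3400 + 1/9 × 17300 = 7277.7778 + 1688.8889 + 377.7778 + 1922.2222 = 11266.6667
Door B = 1/6 × 12000 + 1/6 × 15900 + 2/3 × 12600 = 2000 + 2650 + 8400 = 13050
Door C = 47/50 × 19000 + 3/50 × 15400 = 17860 + 924 = 18784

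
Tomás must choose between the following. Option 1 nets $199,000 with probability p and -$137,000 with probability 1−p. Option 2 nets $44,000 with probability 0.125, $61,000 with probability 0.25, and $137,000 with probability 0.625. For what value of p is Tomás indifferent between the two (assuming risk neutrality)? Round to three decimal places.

EV(Option 2) = 0.125 × 44000 + 0.25 × 61000 + 0.625 × 137000 = 5500 + 15250 + 85625 = 106375
p·199000 + (1−p)·(-137000) = 106375
336000p − 137000 = 106375
p = (106375 + 137000) / 336000

p = 0.724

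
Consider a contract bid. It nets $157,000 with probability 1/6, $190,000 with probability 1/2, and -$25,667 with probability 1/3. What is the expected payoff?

EV = 1/6 × 157000 + 1/2 × 190000 + 1/3 × (-25667) = 26166.6667 + 95000 − 8555.6667 = 112611

$112,611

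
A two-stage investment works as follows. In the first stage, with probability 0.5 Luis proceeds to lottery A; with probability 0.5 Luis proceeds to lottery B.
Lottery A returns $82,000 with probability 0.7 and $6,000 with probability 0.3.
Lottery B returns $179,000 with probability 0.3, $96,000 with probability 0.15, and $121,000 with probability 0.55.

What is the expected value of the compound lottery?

$96,925

EV(A) = 0.7 × 82000 + 0.3 × 6000 = 57400 + 1800 = 59200
EV(B) = 0.3 × 179000 + 0.15 × 96000 + 0.55 × 121000 = 53700 + 14400 + 66550 = 134650
Overall = 0.5 × 59200 + 0.5 × 134650 = 29600 + 67325 = 96925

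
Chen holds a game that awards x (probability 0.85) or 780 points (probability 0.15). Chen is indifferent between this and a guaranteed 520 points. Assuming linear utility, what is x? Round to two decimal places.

0.85·x + 0.15·780 = 520
0.85·x = 520 − 117 = 403
x = 403 / 0.85 = 474.1176

x = 474.12 points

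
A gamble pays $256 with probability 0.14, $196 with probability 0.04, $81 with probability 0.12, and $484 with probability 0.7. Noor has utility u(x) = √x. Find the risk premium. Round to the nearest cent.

E[u] = 0.14·√256 + 0.04·√196 + 0.12·√81 + 0.7·√484 = 0.14·16 + 0.04·14 + 0.12·9 + 0.7·22 = 19.28
CE = (19.28)² = 371.7184
Risk premium = EV − CE = 392.2 − 371.7184 = 20.4816

$20.48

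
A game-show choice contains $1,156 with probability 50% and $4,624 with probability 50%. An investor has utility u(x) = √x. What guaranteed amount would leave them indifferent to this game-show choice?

E[u] = 0.5·√1156 + 0.5·√4624 = 0.5·34 + 0.5·68 = 51
CE = (51)² = 2601

$2,601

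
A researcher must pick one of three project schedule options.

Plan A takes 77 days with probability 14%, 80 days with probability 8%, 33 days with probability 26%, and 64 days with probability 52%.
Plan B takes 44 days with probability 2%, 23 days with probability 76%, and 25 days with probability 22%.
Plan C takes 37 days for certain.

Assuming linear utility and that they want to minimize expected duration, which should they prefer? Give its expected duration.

Plan A = 0.14 × 77 + 0.08 × 80 + 0.26 × 33 + 0.52 × 64 = 10.78 + 6.4 + 8.58 + 33.28 = 59.04
Plan B = 0.02 × 44 + 0.76 × 23 + 0.22 × 25 = 0.88 + 17.48 + 5.5 = 23.86
Plan C: 37 (certain)

Plan B (23.86 days)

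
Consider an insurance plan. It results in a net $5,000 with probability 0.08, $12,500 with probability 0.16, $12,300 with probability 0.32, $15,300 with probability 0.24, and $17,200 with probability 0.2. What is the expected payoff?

$13,448

EV = 0.08 × 5000 + 0.16 × 12500 + 0.32 × 12300 + 0.24 × 15300 + 0.2 × 17200 = 400 + 2000 + 3936 + 3672 + 3440 = 13448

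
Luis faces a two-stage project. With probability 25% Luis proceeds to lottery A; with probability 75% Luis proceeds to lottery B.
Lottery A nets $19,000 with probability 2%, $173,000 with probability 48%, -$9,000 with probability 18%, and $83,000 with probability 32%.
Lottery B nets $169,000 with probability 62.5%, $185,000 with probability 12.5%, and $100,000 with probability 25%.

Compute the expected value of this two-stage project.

EV(A) = 0.02 × 19000 + 0.48 × 173000 + 0.18 × (-9000) + 0.32 × 83000 = 380 + 83040 − 1620 + 26560 = 108360
EV(B) = 0.625 × 169000 + 0.125 × 185000 + 0.25 × 100000 = 105625 + 23125 + 25000 = 153750
Overall = 0.25 × 108360 + 0.75 × 153750 = 27090 + 115312.5 = 142402.5

$142,402.50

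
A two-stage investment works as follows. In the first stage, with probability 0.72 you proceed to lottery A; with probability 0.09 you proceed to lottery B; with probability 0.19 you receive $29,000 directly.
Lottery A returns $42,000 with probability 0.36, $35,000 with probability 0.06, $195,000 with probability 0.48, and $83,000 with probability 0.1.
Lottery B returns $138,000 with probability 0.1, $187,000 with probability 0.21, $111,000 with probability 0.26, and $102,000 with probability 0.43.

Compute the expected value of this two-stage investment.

EV(A) = 0.36 × 42000 + 0.06 × 35000 + 0.48 × 195000 + 0.1 × 83000 = 15120 + 2100 + 93600 + 8300 = 119120
EV(B) = 0.1 × 138000 + 0.21 × 187000 + 0.26 × 111000 + 0.43 × 102000 = 13800 + 39270 + 28860 + 43860 = 125790
Branch C: 29000 (certain)
Overall = 0.72 × 119120 + 0.09 × 125790 + 0.19 × 29000 = 85766.4 + 11321.1 + 5510 = 102597.5

$102,597.50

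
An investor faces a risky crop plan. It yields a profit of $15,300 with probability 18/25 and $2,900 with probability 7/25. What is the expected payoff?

EV = 18/25 × 15300 + 7/25 × 2900 = 11016 + 812 = 11828

$11,828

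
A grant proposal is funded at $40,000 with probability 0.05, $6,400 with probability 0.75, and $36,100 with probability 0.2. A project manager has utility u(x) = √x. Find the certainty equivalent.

E[u] = 0.05·√40000 + 0.75·√6400 + 0.2·√36100 = 0.05·200 + 0.75·80 + 0.2·190 = 108
CE = (108)² = 11664

$11,664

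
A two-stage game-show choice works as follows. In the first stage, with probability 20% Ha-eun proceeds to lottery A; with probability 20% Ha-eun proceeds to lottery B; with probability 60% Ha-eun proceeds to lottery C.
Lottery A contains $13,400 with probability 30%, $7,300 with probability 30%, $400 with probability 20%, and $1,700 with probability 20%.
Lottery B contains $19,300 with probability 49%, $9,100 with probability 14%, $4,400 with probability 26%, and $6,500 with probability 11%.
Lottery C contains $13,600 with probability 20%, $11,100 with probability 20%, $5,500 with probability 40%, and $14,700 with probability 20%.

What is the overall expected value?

$9,892

EV(A) = 0.3 × 13400 + 0.3 × 7300 + 0.2 × 400 + 0.2 × 1700 = 4020 + 2190 + 80 + 340 = 6630
EV(B) = 0.49 × 19300 + 0.14 × 9100 + 0.26 × 4400 + 0.11 × 6500 = 9457 + 1274 + 1144 + 715 = 12590
EV(C) = 0.2 × 13600 + 0.2 × 11100 + 0.4 × 5500 + 0.2 × 14700 = 2720 + 2220 + 2200 + 2940 = 10080
Overall = 0.2 × 6630 + 0.2 × 12590 + 0.6 × 10080 = 1326 + 2518 + 6048 = 9892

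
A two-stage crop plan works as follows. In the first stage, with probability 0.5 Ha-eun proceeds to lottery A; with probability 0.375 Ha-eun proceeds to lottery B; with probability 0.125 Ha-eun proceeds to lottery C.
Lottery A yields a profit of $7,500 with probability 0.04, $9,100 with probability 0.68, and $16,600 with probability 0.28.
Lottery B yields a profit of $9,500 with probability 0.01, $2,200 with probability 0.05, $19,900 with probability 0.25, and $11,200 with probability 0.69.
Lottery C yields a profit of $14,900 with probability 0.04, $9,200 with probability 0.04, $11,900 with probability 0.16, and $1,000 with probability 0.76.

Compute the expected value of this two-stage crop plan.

EV(A) = 0.04 × 7500 + 0.68 × 9100 + 0.28 × 16600 = 300 + 6188 + 4648 = 11136
EV(B) = 0.01 × 9500 + 0.05 × 2200 + 0.25 × 19900 + 0.69 × 11200 = 95 + 110 + 4975 + 7728 = 12908
EV(C) = 0.04 × 14900 + 0.04 × 9200 + 0.16 × 11900 + 0.76 × 1000 = 596 + 368 + 1904 + 760 = 3628
Overall = 0.5 × 11136 + 0.375 × 12908 + 0.125 × 3628 = 5568 + 4840.5 + 453.5 = 10862

$10,862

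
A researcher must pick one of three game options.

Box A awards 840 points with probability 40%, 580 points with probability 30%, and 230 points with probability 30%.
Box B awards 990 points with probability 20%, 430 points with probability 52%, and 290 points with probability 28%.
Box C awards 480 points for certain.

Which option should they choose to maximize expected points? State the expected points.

Box A (579 points)

Box A = 0.4 × 840 + 0.3 × 580 + 0.3 × 230 = 336 + 174 + 69 = 579
Box B = 0.2 × 990 + 0.52 × 430 + 0.28 × 290 = 198 + 223.6 + 81.2 = 502.8
Box C: 480 (certain)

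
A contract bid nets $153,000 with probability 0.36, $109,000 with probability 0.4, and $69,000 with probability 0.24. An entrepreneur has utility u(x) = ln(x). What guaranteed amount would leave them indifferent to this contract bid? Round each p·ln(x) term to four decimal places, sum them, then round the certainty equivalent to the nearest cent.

$110,337.60

E[u] = 0.36·ln(153000) + 0.4·ln(109000) + 0.24·ln(69000) = 4.2977 + 4.6396 + 2.6740 = 11.6113
CE = e^11.6113 ≈ 110337.60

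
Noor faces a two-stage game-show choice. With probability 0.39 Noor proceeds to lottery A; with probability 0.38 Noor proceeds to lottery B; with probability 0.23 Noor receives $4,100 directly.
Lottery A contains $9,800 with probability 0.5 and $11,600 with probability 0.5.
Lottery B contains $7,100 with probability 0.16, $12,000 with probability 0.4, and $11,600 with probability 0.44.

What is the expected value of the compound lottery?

EV(A) = 0.5 × 9800 + 0.5 × 11600 = 4900 + 5800 = 10700
EV(B) = 0.16 × 7100 + 0.4 × 12000 + 0.44 × 11600 = 1136 + 4800 + 5104 = 11040
Branch C: 4100 (certain)
Overall = 0.39 × 10700 + 0.38 × 11040 + 0.23 × 4100 = 4173 + 4195.2 + 943 = 9311.2

$9,311.20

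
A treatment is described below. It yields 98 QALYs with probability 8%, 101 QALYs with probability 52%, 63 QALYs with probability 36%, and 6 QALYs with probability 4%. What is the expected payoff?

EV = 0.08 × 98 + 0.52 × 101 + 0.36 × 63 + 0.04 × 6 = 7.84 + 52.52 + 22.68 + 0.24 = 83.28

83.28 QALYs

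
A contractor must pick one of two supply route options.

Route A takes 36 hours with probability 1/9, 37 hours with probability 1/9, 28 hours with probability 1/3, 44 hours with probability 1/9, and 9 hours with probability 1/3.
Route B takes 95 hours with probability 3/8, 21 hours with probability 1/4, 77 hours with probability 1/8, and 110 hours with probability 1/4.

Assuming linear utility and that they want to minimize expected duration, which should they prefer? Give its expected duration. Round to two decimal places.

Route A = 1/9 × 36 + 1/9 × 37 + 1/3 × 28 + 1/9 × 44 + 1/3 × 9 = 4 + 4.1111 + 9.3333 + 4.8889 + 3 = 25.3333
Route B = 3/8 × 95 + 1/4 × 21 + 1/8 × 77 + 1/4 × 110 = 35.625 + 5.25 + 9.625 + 27.5 = 78

Route A (25.33 hours)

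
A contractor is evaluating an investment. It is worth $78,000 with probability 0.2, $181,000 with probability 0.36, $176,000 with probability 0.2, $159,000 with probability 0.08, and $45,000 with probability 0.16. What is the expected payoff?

EV = 0.2 × 78000 + 0.36 × 181000 + 0.2 × 176000 + 0.08 × 159000 + 0.16 × 45000 = 15600 + 65160 + 35200 + 12720 + 7200 = 135880

$135,880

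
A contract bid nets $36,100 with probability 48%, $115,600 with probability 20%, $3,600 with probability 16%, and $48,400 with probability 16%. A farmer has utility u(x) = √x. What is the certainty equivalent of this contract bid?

$41,616

E[u] = 0.48·√36100 + 0.2·√115600 + 0.16·√3600 + 0.16·√48400 = 0.48·190 + 0.2·340 + 0.16·60 + 0.16·220 = 204
CE = (204)² = 41616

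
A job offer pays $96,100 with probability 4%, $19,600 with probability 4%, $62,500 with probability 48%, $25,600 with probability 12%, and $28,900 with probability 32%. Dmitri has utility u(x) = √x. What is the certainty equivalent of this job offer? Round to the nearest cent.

$44,774.56

E[u] = 0.04·√96100 + 0.04·√19600 + 0.48·√62500 + 0.12·√25600 + 0.32·√28900 = 0.04·310 + 0.04·140 + 0.48·250 + 0.12·160 + 0.32·170 = 211.6
CE = (211.6)² = 44774.56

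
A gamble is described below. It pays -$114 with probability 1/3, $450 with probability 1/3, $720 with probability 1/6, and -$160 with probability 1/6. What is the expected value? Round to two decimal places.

EV = 1/3 × (-114) + 1/3 × 450 + 1/6 × 720 + 1/6 × (-160) = -38 + 150 + 120 − 26.6667 = 205.3333

$205.33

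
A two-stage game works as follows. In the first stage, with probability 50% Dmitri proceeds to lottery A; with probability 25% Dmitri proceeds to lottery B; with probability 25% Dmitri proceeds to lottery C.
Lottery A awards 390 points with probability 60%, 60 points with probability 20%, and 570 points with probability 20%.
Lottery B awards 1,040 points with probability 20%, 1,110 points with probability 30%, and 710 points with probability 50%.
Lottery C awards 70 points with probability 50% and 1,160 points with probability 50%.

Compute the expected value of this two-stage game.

557.75 points

EV(A) = 0.6 × 390 + 0.2 × 60 + 0.2 × 570 = 234 + 12 + 114 = 360
EV(B) = 0.2 × 1040 + 0.3 × 1110 + 0.5 × 710 = 208 + 333 + 355 = 896
EV(C) = 0.5 × 70 + 0.5 × 1160 = 35 + 580 = 615
Overall = 0.5 × 360 + 0.25 × 896 + 0.25 × 615 = 180 + 224 + 153.75 = 557.75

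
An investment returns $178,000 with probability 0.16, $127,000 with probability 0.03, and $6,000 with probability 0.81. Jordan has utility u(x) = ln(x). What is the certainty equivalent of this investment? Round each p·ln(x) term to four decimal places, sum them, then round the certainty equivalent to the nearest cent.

$11,310.65

E[u] = 0.16·ln(178000) + 0.03·ln(127000) + 0.81·ln(6000) = 1.9343 + 0.3526 + 7.0466 = 9.3335
CE = e^9.3335 ≈ 11310.65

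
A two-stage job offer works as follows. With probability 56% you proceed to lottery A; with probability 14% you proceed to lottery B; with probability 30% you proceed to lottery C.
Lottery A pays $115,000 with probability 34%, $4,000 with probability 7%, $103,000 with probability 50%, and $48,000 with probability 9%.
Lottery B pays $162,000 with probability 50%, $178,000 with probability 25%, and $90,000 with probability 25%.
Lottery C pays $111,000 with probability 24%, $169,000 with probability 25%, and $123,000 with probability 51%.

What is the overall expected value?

$113,518

EV(A) = 0.34 × 115000 + 0.07 × 4000 + 0.5 × 103000 + 0.09 × 48000 = 39100 + 280 + 51500 + 4320 = 95200
EV(B) = 0.5 × 162000 + 0.25 × 178000 + 0.25 × 90000 = 81000 + 44500 + 22500 = 148000
EV(C) = 0.24 × 111000 + 0.25 × 169000 + 0.51 × 123000 = 26640 + 42250 + 62730 = 131620
Overall = 0.56 × 95200 + 0.14 × 148000 + 0.3 × 131620 = 53312 + 20720 + 39486 = 113518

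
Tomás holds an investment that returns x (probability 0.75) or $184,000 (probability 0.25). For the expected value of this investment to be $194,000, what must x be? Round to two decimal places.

x = $197,333.33

0.75·x + 0.25·184000 = 194000
0.75·x = 194000 − 46000 = 148000
x = 148000 / 0.75 = 197333.3333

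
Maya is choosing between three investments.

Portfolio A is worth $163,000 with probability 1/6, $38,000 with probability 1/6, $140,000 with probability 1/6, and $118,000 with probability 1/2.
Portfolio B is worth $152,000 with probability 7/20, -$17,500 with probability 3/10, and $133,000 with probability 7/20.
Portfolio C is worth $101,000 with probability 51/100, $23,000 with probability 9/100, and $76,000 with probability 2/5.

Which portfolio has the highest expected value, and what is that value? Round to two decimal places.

Portfolio A ($115,833.33)

Portfolio A = 1/6 × 163000 + 1/6 × 38000 + 1/6 × 140000 + 1/2 × 118000 = 27166.6667 + 6333.3333 + 23333.3333 + 59000 = 115833.3333
Portfolio B = 7/20 × 152000 + 3/10 × (-17500) + 7/20 × 133000 = 53200 − 5250 + 46550 = 94500
Portfolio C = 51/100 × 101000 + 9/100 × 23000 + 2/5 × 76000 = 51510 + 2070 + 30400 = 83980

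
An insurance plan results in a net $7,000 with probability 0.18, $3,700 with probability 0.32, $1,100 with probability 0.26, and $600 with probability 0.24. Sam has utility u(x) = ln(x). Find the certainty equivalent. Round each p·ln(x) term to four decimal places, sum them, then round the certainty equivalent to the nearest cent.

$1,956.48

E[u] = 0.18·ln(7000) + 0.32·ln(3700) + 0.26·ln(1100) + 0.24·ln(600) = 1.5937 + 2.6291 + 1.8208 + 1.5353 = 7.5789
CE = e^7.5789 ≈ 1956.48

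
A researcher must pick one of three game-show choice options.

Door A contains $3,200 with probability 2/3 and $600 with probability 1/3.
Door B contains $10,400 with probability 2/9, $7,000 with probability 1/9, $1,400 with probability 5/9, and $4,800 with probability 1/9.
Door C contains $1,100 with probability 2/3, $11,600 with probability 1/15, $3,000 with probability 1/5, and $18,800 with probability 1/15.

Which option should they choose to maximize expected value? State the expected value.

Door B ($4,400)

Door A = 2/3 × 3200 + 1/3 × 600 = 2133.3333 + 200 = 2333.3333
Door B = 2/9 × 10400 + 1/9 × 7000 + 5/9 × 1400 + 1/9 × 4800 = 2311.1111 + 777.7778 + 777.7778 + 533.3333 = 4400
Door C = 2/3 × 1100 + 1/15 × 11600 + 1/5 × 3000 + 1/15 × 18800 = 733.3333 + 773.3333 + 600 + 1253.3333 = 3360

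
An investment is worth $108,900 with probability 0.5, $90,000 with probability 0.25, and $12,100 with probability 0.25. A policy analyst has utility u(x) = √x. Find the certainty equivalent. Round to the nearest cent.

$71,556.25

E[u] = 0.5·√108900 + 0.25·√90000 + 0.25·√12100 = 0.5·330 + 0.25·300 + 0.25·110 = 267.5
CE = (267.5)² = 71556.25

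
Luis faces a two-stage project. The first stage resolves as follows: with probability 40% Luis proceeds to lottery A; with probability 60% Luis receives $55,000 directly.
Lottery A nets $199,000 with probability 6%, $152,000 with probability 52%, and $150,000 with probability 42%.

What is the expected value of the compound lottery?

$94,592

EV(A) = 0.06 × 199000 + 0.52 × 152000 + 0.42 × 150000 = 11940 + 79040 + 63000 = 153980
Branch B: 55000 (certain)
Overall = 0.4 × 153980 + 0.6 × 55000 = 61592 + 33000 = 94592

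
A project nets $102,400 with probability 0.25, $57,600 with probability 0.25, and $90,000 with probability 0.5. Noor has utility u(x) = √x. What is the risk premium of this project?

$900

E[u] = 0.25·√102400 + 0.25·√57600 + 0.5·√90000 = 0.25·320 + 0.25·240 + 0.5·300 = 290
CE = (290)² = 84100
Risk premium = EV − CE = 85000 − 84100 = 900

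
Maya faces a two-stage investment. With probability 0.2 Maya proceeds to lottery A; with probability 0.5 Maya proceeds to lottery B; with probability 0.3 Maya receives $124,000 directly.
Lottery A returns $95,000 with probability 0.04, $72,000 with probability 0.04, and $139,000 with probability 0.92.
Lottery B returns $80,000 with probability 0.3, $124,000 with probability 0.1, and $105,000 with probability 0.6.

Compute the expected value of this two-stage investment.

EV(A) = 0.04 × 95000 + 0.04 × 72000 + 0.92 × 139000 = 3800 + 2880 + 127880 = 134560
EV(B) = 0.3 × 80000 + 0.1 × 124000 + 0.6 × 105000 = 24000 + 12400 + 63000 = 99400
Branch C: 124000 (certain)
Overall = 0.2 × 134560 + 0.5 × 99400 + 0.3 × 124000 = 26912 + 49700 + 37200 = 113812

$113,812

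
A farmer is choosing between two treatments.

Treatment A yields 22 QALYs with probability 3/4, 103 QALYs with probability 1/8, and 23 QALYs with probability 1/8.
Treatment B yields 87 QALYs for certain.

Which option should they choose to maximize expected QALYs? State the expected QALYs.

Treatment B (87 QALYs)

Treatment A = 3/4 × 22 + 1/8 × 103 + 1/8 × 23 = 16.5 + 12.875 + 2.875 = 32.25
Treatment B: 87 (certain)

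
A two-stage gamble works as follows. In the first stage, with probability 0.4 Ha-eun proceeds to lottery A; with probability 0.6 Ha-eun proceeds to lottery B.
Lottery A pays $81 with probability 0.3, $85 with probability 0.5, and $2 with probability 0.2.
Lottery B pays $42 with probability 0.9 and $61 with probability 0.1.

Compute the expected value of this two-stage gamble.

$53.22

EV(A) = 0.3 × 81 + 0.5 × 85 + 0.2 × 2 = 24.3 + 42.5 + 0.4 = 67.2
EV(B) = 0.9 × 42 + 0.1 × 61 = 37.8 + 6.1 = 43.9
Overall = 0.4 × 67.2 + 0.6 × 43.9 = 26.88 + 26.34 = 53.22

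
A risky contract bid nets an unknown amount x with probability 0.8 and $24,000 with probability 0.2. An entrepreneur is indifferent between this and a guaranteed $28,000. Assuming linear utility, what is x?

0.8·x + 0.2·24000 = 28000
0.8·x = 28000 − 4800 = 23200
x = 23200 / 0.8 = 29000

x = $29,000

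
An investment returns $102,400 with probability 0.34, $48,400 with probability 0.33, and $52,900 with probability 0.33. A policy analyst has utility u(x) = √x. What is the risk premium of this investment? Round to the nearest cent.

E[u] = 0.34·√102400 + 0.33·√48400 + 0.33·√52900 = 0.34·320 + 0.33·220 + 0.33·230 = 257.3
CE = (257.3)² = 66203.29
Risk premium = EV − CE = 68245 − 66203.29 = 2041.71

$2,041.71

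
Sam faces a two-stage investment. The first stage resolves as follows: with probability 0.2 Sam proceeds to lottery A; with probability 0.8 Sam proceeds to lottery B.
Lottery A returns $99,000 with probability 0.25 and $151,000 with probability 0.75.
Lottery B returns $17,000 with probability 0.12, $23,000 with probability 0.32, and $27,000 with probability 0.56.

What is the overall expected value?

EV(A) = 0.25 × 99000 + 0.75 × 151000 = 24750 + 113250 = 138000
EV(B) = 0.12 × 17000 + 0.32 × 23000 + 0.56 × 27000 = 2040 + 7360 + 15120 = 24520
Overall = 0.2 × 138000 + 0.8 × 24520 = 27600 + 19616 = 47216

$47,216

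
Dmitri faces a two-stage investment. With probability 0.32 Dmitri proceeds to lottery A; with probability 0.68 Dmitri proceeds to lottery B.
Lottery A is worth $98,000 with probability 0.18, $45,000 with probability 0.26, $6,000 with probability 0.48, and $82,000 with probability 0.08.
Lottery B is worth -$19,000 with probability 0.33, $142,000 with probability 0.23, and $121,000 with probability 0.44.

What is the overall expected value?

EV(A) = 0.18 × 98000 + 0.26 × 45000 + 0.48 × 6000 + 0.08 × 82000 = 17640 + 11700 + 2880 + 6560 = 38780
EV(B) = 0.33 × (-19000) + 0.23 × 142000 + 0.44 × 121000 = -6270 + 32660 + 53240 = 79630
Overall = 0.32 × 38780 + 0.68 × 79630 = 12409.6 + 54148.4 = 66558

$66,558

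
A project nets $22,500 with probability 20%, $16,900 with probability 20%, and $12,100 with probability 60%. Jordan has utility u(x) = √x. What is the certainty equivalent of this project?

$14,884

E[u] = 0.2·√22500 + 0.2·√16900 + 0.6·√12100 = 0.2·150 + 0.2·130 + 0.6·110 = 122
CE = (122)² = 14884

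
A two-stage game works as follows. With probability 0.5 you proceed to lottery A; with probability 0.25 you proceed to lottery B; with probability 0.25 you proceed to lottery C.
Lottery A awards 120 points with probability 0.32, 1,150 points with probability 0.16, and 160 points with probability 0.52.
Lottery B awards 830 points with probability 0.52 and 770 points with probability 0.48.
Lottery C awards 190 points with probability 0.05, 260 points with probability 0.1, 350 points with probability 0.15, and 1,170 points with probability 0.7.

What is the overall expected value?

EV(A) = 0.32 × 120 + 0.16 × 1150 + 0.52 × 160 = 38.4 + 184 + 83.2 = 305.6
EV(B) = 0.52 × 830 + 0.48 × 770 = 431.6 + 369.6 = 801.2
EV(C) = 0.05 × 190 + 0.1 × 260 + 0.15 × 350 + 0.7 × 1170 = 9.5 + 26 + 52.5 + 819 = 907
Overall = 0.5 × 305.6 + 0.25 × 801.2 + 0.25 × 907 = 152.8 + 200.3 + 226.75 = 579.85

579.85 points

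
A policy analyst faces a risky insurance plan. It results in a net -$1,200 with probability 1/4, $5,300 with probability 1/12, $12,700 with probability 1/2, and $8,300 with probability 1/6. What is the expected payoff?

EV = 1/4 × (-1200) + 1/12 × 5300 + 1/2 × 12700 + 1/6 × 8300 = -300 + 441.6667 + 6350 + 1383.3333 = 7875

$7,875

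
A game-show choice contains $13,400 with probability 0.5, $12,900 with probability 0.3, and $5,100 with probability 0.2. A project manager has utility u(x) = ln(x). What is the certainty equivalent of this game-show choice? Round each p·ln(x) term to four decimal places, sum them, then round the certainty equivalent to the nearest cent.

$10,920.53

E[u] = 0.5·ln(13400) + 0.3·ln(12900) + 0.2·ln(5100) = 4.7515 + 2.8395 + 1.7074 = 9.2984
CE = e^9.2984 ≈ 10920.53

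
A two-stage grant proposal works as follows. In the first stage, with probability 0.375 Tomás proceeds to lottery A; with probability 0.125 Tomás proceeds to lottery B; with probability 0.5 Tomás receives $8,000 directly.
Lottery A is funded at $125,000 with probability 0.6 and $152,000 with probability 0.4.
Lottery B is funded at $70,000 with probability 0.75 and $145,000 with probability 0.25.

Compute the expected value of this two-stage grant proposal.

$66,018.75

EV(A) = 0.6 × 125000 + 0.4 × 152000 = 75000 + 60800 = 135800
EV(B) = 0.75 × 70000 + 0.25 × 145000 = 52500 + 36250 = 88750
Branch C: 8000 (certain)
Overall = 0.375 × 135800 + 0.125 × 88750 + 0.5 × 8000 = 50925 + 11093.75 + 4000 = 66018.75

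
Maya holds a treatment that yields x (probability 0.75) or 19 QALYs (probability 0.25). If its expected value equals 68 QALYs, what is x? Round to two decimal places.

0.75·x + 0.25·19 = 68
0.75·x = 68 − 4.75 = 63.25
x = 63.25 / 0.75 = 84.3333

x = 84.33 QALYs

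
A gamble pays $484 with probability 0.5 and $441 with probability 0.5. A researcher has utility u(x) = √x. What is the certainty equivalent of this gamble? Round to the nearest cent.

E[u] = 0.5·√484 + 0.5·√441 = 0.5·22 + 0.5·21 = 21.5
CE = (21.5)² = 462.25

$462.25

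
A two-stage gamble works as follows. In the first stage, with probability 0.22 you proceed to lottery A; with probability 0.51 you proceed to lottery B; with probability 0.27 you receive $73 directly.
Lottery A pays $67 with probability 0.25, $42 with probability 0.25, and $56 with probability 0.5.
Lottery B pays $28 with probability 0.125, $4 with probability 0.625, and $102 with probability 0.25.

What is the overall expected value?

$47.93

EV(A) = 0.25 × 67 + 0.25 × 42 + 0.5 × 56 = 16.75 + 10.5 + 28 = 55.25
EV(B) = 0.125 × 28 + 0.625 × 4 + 0.25 × 102 = 3.5 + 2.5 + 25.5 = 31.5
Branch C: 73 (certain)
Overall = 0.22 × 55.25 + 0.51 × 31.5 + 0.27 × 73 = 12.155 + 16.065 + 19.71 = 47.93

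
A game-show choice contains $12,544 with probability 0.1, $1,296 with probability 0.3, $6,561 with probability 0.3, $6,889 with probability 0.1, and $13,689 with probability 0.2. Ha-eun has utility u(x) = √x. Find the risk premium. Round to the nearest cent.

$954.20

E[u] = 0.1·√12544 + 0.3·√1296 + 0.3·√6561 + 0.1·√6889 + 0.2·√13689 = 0.1·112 + 0.3·36 + 0.3·81 + 0.1·83 + 0.2·117 = 78
CE = (78)² = 6084
Risk premium = EV − CE = 7038.2 − 6084 = 954.2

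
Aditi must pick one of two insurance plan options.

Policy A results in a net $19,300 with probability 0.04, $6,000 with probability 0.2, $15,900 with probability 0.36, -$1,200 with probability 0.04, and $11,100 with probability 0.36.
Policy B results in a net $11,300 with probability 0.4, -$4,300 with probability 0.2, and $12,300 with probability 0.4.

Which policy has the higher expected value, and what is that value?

Policy A ($11,644)

Policy A = 0.04 × 19300 + 0.2 × 6000 + 0.36 × 15900 + 0.04 × (-1200) + 0.36 × 11100 = 772 + 1200 + 5724 − 48 + 3996 = 11644
Policy B = 0.4 × 11300 + 0.2 × (-4300) + 0.4 × 12300 = 4520 − 860 + 4920 = 8580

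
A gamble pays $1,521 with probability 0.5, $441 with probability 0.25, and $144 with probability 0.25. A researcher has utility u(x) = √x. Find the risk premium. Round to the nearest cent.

E[u] = 0.5·√1521 + 0.25·√441 + 0.25·√144 = 0.5·39 + 0.25·21 + 0.25·12 = 27.75
CE = (27.75)² = 770.0625
Risk premium = EV − CE = 906.75 − 770.0625 = 136.6875

$136.69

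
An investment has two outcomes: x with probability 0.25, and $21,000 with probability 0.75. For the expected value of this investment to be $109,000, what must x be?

x = $373,000

0.25·x + 0.75·21000 = 109000
0.25·x = 109000 − 15750 = 93250
x = 93250 / 0.25 = 373000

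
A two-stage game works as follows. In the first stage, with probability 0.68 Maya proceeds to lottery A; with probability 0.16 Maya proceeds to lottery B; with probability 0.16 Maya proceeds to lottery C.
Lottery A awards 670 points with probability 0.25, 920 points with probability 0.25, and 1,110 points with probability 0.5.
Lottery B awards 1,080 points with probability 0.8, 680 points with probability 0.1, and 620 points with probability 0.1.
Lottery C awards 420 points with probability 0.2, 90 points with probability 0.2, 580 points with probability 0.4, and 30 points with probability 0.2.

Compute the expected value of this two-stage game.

861.14 points

EV(A) = 0.25 × 670 + 0.25 × 920 + 0.5 × 1110 = 167.5 + 230 + 555 = 952.5
EV(B) = 0.8 × 1080 + 0.1 × 680 + 0.1 × 620 = 864 + 68 + 62 = 994
EV(C) = 0.2 × 420 + 0.2 × 90 + 0.4 × 580 + 0.2 × 30 = 84 + 18 + 232 + 6 = 340
Overall = 0.68 × 952.5 + 0.16 × 994 + 0.16 × 340 = 647.7 + 159.04 + 54.4 = 861.14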